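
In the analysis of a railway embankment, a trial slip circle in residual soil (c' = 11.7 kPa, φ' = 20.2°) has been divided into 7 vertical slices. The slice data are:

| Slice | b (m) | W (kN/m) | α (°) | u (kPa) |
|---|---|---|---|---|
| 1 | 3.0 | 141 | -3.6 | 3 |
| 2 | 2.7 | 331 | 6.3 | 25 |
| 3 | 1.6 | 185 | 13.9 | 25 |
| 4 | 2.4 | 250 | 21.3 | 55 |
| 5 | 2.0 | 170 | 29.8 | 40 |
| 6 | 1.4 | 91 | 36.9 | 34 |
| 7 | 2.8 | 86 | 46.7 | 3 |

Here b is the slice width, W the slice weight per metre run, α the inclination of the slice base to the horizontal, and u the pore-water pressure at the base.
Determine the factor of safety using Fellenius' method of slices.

FS = 1.33

Ordinary method of slices: FS = Σ[c'·Δl_i + (W_i cosα_i − u_i·Δl_i)·tanφ'] / Σ W_i sinα_i, with Δl_i = b_i / cosα_i.
Slice 1: Δl = 3.0/cos(-3.6°) = 3.006 m; N'_1 = 141·cos(-3.6°) − 3·3.006 = 131.7; c'Δl = 35.17; W sinα = -8.9
Slice 2: Δl = 2.7/cos6.3° = 2.716 m; N'_2 = 331·cos6.3° − 25·2.716 = 261.1; c'Δl = 31.78; W sinα = 36.3
Slice 3: Δl = 1.6/cos13.9° = 1.648 m; N'_3 = 185·cos13.9° − 25·1.648 = 138.4; c'Δl = 19.28; W sinα = 44.4
Slice 4: Δl = 2.4/cos21.3° = 2.576 m; N'_4 = 250·cos21.3° − 55·2.576 = 91.2; c'Δl = 30.14; W sinα = 90.8
Slice 5: Δl = 2.0/cos29.8° = 2.305 m; N'_5 = 170·cos29.8° − 40·2.305 = 55.3; c'Δl = 26.97; W sinα = 84.5
Slice 6: Δl = 1.4/cos36.9° = 1.751 m; N'_6 = 91·cos36.9° − 34·1.751 = 13.2; c'Δl = 20.48; W sinα = 54.6
Slice 7: Δl = 2.8/cos46.7° = 4.083 m; N'_7 = 86·cos46.7° − 3·4.083 = 46.7; c'Δl = 47.77; W sinα = 62.6
Σc'Δl = 211.6 kN/m; ΣN' = 737.7 kN/m; ΣW sinα = 364.4 kN/m
Resisting = 211.6 + 737.7·tan20.2° = 211.6 + 271.4 = 483.0 kN/m
FS = 483.0 / 364.4 = 1.325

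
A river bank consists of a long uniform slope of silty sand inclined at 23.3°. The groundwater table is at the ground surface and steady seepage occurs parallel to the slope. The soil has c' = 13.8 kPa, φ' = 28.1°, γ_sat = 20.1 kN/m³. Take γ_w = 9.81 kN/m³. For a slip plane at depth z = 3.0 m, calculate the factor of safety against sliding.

With seepage parallel to the slope and the water table at the surface, the effective normal stress on the slip plane uses the buoyant unit weight γ' = γ_sat − γ_w while the driving shear stress uses γ_sat:
FS = [c' + γ' z cos²β tanφ'] / [γ_sat z sinβ cosβ]
γ' = 20.1 − 9.81 = 10.29 kN/m³
Numerator = 13.8 + 10.29·3.0·cos²23.3°·tan28.1° = 13.8 + 10.29·3.0·0.8435·0.5340 = 27.704 kPa
Denominator = 20.1·3.0·sin23.3°·cos23.3° = 20.1·3.0·0.3955·0.9184 = 21.906 kPa
FS = 27.704 / 21.906 = 1.265

FS = 1.26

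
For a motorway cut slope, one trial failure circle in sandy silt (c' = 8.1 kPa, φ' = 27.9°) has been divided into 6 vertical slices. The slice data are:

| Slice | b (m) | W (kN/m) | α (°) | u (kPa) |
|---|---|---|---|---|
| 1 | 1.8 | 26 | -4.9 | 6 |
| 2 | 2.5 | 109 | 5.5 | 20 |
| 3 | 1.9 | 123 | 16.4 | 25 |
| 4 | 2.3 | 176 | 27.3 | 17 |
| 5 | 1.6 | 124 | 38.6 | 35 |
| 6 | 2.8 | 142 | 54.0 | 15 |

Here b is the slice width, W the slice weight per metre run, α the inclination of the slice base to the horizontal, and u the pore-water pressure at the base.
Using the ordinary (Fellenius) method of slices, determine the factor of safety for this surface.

Ordinary method of slices: FS = Σ[c'·Δl_i + (W_i cosα_i − u_i·Δl_i)·tanφ'] / Σ W_i sinα_i, with Δl_i = b_i / cosα_i.
Slice 1: Δl = 1.8/cos(-4.9°) = 1.807 m; N'_1 = 26·cos(-4.9°) − 6·1.807 = 15.1; c'Δl = 14.63; W sinα = -2.2
Slice 2: Δl = 2.5/cos5.5° = 2.512 m; N'_2 = 109·cos5.5° − 20·2.512 = 58.3; c'Δl = 20.34; W sinα = 10.4
Slice 3: Δl = 1.9/cos16.4° = 1.981 m; N'_3 = 123·cos16.4° − 25·1.981 = 68.5; c'Δl = 16.04; W sinα = 34.7
Slice 4: Δl = 2.3/cos27.3° = 2.588 m; N'_4 = 176·cos27.3° − 17·2.588 = 112.4; c'Δl = 20.97; W sinα = 80.7
Slice 5: Δl = 1.6/cos38.6° = 2.047 m; N'_5 = 124·cos38.6° − 35·2.047 = 25.3; c'Δl = 16.58; W sinα = 77.4
Slice 6: Δl = 2.8/cos54.0° = 4.764 m; N'_6 = 142·cos54.0° − 15·4.764 = 12.0; c'Δl = 38.59; W sinα = 114.9
Σc'Δl = 127.2 kN/m; ΣN' = 291.5 kN/m; ΣW sinα = 315.9 kN/m
Resisting = 127.2 + 291.5·tan27.9° = 127.2 + 154.3 = 281.5 kN/m
FS = 281.5 / 315.9 = 0.891

FS = 0.89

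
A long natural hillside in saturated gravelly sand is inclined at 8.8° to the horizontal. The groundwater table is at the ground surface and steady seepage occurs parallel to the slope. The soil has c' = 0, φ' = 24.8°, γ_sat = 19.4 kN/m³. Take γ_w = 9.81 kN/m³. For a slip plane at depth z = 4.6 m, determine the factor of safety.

With seepage parallel to the slope and the water table at the surface, the effective normal stress on the slip plane uses the buoyant unit weight γ' = γ_sat − γ_w while the driving shear stress uses γ_sat:
FS = [c' + γ' z cos²β tanφ'] / [γ_sat z sinβ cosβ]
(For c' = 0 this reduces to FS = (γ'/γ_sat)·tanφ'/tanβ.)
γ' = 19.4 − 9.81 = 9.59 kN/m³
Numerator = 0.0 + 9.59·4.6·cos²8.8°·tan24.8° = 0.0 + 9.59·4.6·0.9766·0.4621 = 19.906 kPa
Denominator = 19.4·4.6·sin8.8°·cos8.8° = 19.4·4.6·0.1530·0.9882 = 13.492 kPa
FS = 19.906 / 13.492 = 1.475

FS = 1.48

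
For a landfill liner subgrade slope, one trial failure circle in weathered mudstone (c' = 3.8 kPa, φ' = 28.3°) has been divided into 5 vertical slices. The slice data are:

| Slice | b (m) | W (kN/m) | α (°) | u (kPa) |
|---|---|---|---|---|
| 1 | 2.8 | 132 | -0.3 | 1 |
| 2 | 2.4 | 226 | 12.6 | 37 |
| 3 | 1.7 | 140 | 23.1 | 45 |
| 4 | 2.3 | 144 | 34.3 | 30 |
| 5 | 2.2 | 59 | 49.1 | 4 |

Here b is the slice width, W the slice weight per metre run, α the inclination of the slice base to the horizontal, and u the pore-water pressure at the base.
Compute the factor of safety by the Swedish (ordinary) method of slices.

Ordinary method of slices: FS = Σ[c'·Δl_i + (W_i cosα_i − u_i·Δl_i)·tanφ'] / Σ W_i sinα_i, with Δl_i = b_i / cosα_i.
Slice 1: Δl = 2.8/cos(-0.3°) = 2.800 m; N'_1 = 132·cos(-0.3°) − 1·2.800 = 129.2; c'Δl = 10.64; W sinα = -0.7
Slice 2: Δl = 2.4/cos12.6° = 2.459 m; N'_2 = 226·cos12.6° − 37·2.459 = 129.6; c'Δl = 9.35; W sinα = 49.3
Slice 3: Δl = 1.7/cos23.1° = 1.848 m; N'_3 = 140·cos23.1° − 45·1.848 = 45.6; c'Δl = 7.02; W sinα = 54.9
Slice 4: Δl = 2.3/cos34.3° = 2.784 m; N'_4 = 144·cos34.3° − 30·2.784 = 35.4; c'Δl = 10.58; W sinα = 81.1
Slice 5: Δl = 2.2/cos49.1° = 3.360 m; N'_5 = 59·cos49.1° − 4·3.360 = 25.2; c'Δl = 12.77; W sinα = 44.6
Σc'Δl = 50.4 kN/m; ΣN' = 365.0 kN/m; ΣW sinα = 229.3 kN/m
Resisting = 50.4 + 365.0·tan28.3° = 50.4 + 196.5 = 246.9 kN/m
FS = 246.9 / 229.3 = 1.077

FS = 1.08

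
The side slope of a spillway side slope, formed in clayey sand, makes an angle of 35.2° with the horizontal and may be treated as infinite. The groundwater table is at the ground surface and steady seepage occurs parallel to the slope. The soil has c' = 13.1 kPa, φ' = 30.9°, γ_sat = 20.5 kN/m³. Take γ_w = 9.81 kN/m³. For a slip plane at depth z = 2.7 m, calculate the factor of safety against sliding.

With seepage parallel to the slope and the water table at the surface, the effective normal stress on the slip plane uses the buoyant unit weight γ' = γ_sat − γ_w while the driving shear stress uses γ_sat:
FS = [c' + γ' z cos²β tanφ'] / [γ_sat z sinβ cosβ]
γ' = 20.5 − 9.81 = 10.69 kN/m³
Numerator = 13.1 + 10.69·2.7·cos²35.2°·tan30.9° = 13.1 + 10.69·2.7·0.6677·0.5985 = 24.634 kPa
Denominator = 20.5·2.7·sin35.2°·cos35.2° = 20.5·2.7·0.5764·0.8171 = 26.071 kPa
FS = 24.634 / 26.071 = 0.945

FS = 0.94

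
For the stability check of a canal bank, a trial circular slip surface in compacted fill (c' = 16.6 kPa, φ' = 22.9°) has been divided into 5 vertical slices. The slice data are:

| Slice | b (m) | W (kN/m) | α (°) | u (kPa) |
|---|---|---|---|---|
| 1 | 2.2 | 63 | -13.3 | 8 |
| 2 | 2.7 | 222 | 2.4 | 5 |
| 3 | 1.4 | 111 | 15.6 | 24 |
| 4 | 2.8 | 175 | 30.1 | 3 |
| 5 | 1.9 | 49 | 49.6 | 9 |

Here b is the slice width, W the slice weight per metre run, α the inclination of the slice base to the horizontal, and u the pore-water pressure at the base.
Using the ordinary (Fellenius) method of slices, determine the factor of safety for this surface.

Ordinary method of slices: FS = Σ[c'·Δl_i + (W_i cosα_i − u_i·Δl_i)·tanφ'] / Σ W_i sinα_i, with Δl_i = b_i / cosα_i.
Slice 1: Δl = 2.2/cos(-13.3°) = 2.261 m; N'_1 = 63·cos(-13.3°) − 8·2.261 = 43.2; c'Δl = 37.53; W sinα = -14.5
Slice 2: Δl = 2.7/cos2.4° = 2.702 m; N'_2 = 222·cos2.4° − 5·2.702 = 208.3; c'Δl = 44.86; W sinα = 9.3
Slice 3: Δl = 1.4/cos15.6° = 1.454 m; N'_3 = 111·cos15.6° − 24·1.454 = 72.0; c'Δl = 24.13; W sinα = 29.9
Slice 4: Δl = 2.8/cos30.1° = 3.236 m; N'_4 = 175·cos30.1° − 3·3.236 = 141.7; c'Δl = 53.72; W sinα = 87.8
Slice 5: Δl = 1.9/cos49.6° = 2.932 m; N'_5 = 49·cos49.6° − 9·2.932 = 5.4; c'Δl = 48.66; W sinα = 37.3
Σc'Δl = 208.9 kN/m; ΣN' = 470.6 kN/m; ΣW sinα = 149.7 kN/m
Resisting = 208.9 + 470.6·tan22.9° = 208.9 + 198.8 = 407.7 kN/m
FS = 407.7 / 149.7 = 2.723

FS = 2.72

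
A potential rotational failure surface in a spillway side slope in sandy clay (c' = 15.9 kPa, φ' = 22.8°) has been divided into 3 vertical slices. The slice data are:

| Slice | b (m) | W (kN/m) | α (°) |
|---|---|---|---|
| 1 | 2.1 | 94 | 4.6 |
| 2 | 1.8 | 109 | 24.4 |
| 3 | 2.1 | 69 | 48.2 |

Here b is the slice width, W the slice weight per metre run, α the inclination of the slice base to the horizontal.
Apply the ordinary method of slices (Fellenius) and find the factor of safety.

Ordinary method of slices: FS = Σ[c'·Δl_i + (W_i cosα_i)·tanφ'] / Σ W_i sinα_i, with Δl_i = b_i / cosα_i.
Slice 1: Δl = 2.1/cos4.6° = 2.107 m; N'_1 = 94·cos4.6° = 93.7; c'Δl = 33.50; W sinα = 7.5
Slice 2: Δl = 1.8/cos24.4° = 1.977 m; N'_2 = 109·cos24.4° = 99.3; c'Δl = 31.43; W sinα = 45.0
Slice 3: Δl = 2.1/cos48.2° = 3.151 m; N'_3 = 69·cos48.2° = 46.0; c'Δl = 50.10; W sinα = 51.4
Σc'Δl = 115.0 kN/m; ΣN' = 239.0 kN/m; ΣW sinα = 104.0 kN/m
Resisting = 115.0 + 239.0·tan22.8° = 115.0 + 100.4 = 215.5 kN/m
FS = 215.5 / 104.0 = 2.072

FS = 2.07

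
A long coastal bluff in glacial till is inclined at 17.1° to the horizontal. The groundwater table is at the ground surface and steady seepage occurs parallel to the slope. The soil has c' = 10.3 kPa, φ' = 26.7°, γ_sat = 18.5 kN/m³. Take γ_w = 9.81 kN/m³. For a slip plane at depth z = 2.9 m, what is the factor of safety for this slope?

FS = 1.45

With seepage parallel to the slope and the water table at the surface, the effective normal stress on the slip plane uses the buoyant unit weight γ' = γ_sat − γ_w while the driving shear stress uses γ_sat:
FS = [c' + γ' z cos²β tanφ'] / [γ_sat z sinβ cosβ]
γ' = 18.5 − 9.81 = 8.69 kN/m³
Numerator = 10.3 + 8.69·2.9·cos²17.1°·tan26.7° = 10.3 + 8.69·2.9·0.9135·0.5029 = 21.879 kPa
Denominator = 18.5·2.9·sin17.1°·cos17.1° = 18.5·2.9·0.2940·0.9558 = 15.078 kPa
FS = 21.879 / 15.078 = 1.451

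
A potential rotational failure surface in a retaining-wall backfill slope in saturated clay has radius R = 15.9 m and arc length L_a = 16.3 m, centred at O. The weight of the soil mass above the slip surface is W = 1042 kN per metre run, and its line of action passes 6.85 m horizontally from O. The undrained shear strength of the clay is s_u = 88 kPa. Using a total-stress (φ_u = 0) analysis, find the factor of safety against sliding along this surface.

Taking moments about the centre O, the resisting moment is provided by the undrained shear strength acting along the arc:
M_R = s_u·L_a·R = 88·16.30·15.9 = 22807.0 kN·m/m
M_D = W·d = 1042·6.85 = 7137.7 kN·m/m
FS = M_R / M_D = 22807.0 / 7137.7 = 3.195

FS = 3.20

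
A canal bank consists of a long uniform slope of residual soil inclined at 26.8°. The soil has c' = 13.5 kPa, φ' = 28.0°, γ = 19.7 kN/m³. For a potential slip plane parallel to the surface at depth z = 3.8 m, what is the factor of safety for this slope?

FS = 1.50

For an infinite slope with a slip plane parallel to the surface (no pore pressure): FS = [c' + γz cos²β tanφ'] / [γz sinβ cosβ].
γz = 19.7·3.8 = 74.86 kN/m²
Numerator = 13.5 + 74.86·cos²26.8°·tan28.0° = 13.5 + 74.86·0.7967·0.5317 = 45.212 kPa
Denominator = 74.86·sin26.8°·cos26.8° = 74.86·0.4509·0.8926 = 30.127 kPa
FS = 45.212 / 30.127 = 1.501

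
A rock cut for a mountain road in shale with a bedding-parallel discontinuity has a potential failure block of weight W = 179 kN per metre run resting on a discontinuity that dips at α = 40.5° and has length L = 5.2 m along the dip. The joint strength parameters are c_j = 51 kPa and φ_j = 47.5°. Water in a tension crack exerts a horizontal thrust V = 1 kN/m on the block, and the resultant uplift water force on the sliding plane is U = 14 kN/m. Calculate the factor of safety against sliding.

FS = 3.40

Resolving the block weight along and normal to the plane and applying the Mohr–Coulomb strength on the joint:
N' = W cosα − U − V sinα = 179·cos40.5° − 14 − 1·sin40.5° = 121.5 kN/m
Driving force T = W sinα + V cosα = 179·sin40.5° + 1·cos40.5° = 117.0 kN/m
Resisting force R = c_j·L + N'·tanφ_j = 51·5.2 + 121.5·tan47.5° = 265.2 + 132.6 = 397.8 kN/m
FS = R / T = 397.8 / 117.0 = 3.399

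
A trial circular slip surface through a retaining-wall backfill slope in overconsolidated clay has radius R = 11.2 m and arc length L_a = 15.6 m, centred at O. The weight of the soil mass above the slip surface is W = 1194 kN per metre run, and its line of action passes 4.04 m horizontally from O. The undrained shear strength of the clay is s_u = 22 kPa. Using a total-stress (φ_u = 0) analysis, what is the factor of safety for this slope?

FS = 0.80

Taking moments about the centre O, the resisting moment is provided by the undrained shear strength acting along the arc:
M_R = s_u·L_a·R = 22·15.60·11.2 = 3843.8 kN·m/m
M_D = W·d = 1194·4.04 = 4823.8 kN·m/m
FS = M_R / M_D = 3843.8 / 4823.8 = 0.797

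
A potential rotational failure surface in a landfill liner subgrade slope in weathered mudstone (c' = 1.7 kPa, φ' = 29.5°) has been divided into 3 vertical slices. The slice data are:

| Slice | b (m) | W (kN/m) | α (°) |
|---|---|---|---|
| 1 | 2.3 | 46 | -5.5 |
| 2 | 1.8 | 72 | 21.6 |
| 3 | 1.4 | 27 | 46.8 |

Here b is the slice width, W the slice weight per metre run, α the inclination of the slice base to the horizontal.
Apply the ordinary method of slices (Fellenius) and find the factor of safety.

FS = 2.03

Ordinary method of slices: FS = Σ[c'·Δl_i + (W_i cosα_i)·tanφ'] / Σ W_i sinα_i, with Δl_i = b_i / cosα_i.
Slice 1: Δl = 2.3/cos(-5.5°) = 2.311 m; N'_1 = 46·cos(-5.5°) = 45.8; c'Δl = 3.93; W sinα = -4.4
Slice 2: Δl = 1.8/cos21.6° = 1.936 m; N'_2 = 72·cos21.6° = 66.9; c'Δl = 3.29; W sinα = 26.5
Slice 3: Δl = 1.4/cos46.8° = 2.045 m; N'_3 = 27·cos46.8° = 18.5; c'Δl = 3.48; W sinα = 19.7
Σc'Δl = 10.7 kN/m; ΣN' = 131.2 kN/m; ΣW sinα = 41.8 kN/m
Resisting = 10.7 + 131.2·tan29.5° = 10.7 + 74.2 = 84.9 kN/m
FS = 84.9 / 41.8 = 2.033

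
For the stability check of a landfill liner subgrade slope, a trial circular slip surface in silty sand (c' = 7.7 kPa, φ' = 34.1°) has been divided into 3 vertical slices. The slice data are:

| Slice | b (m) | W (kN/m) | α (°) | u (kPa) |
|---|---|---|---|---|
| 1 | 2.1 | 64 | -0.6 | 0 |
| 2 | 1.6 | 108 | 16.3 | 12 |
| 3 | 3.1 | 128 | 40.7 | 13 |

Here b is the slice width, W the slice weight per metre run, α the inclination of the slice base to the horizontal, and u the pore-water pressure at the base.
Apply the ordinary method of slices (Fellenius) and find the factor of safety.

FS = 1.68

Ordinary method of slices: FS = Σ[c'·Δl_i + (W_i cosα_i − u_i·Δl_i)·tanφ'] / Σ W_i sinα_i, with Δl_i = b_i / cosα_i.
Slice 1: Δl = 2.1/cos(-0.6°) = 2.100 m; N'_1 = 64·cos(-0.6°) − 0·2.100 = 64.0; c'Δl = 16.17; W sinα = -0.7
Slice 2: Δl = 1.6/cos16.3° = 1.667 m; N'_2 = 108·cos16.3° − 12·1.667 = 83.7; c'Δl = 12.84; W sinα = 30.3
Slice 3: Δl = 3.1/cos40.7° = 4.089 m; N'_3 = 128·cos40.7° − 13·4.089 = 43.9; c'Δl = 31.49; W sinα = 83.5
Σc'Δl = 60.5 kN/m; ΣN' = 191.5 kN/m; ΣW sinα = 113.1 kN/m
Resisting = 60.5 + 191.5·tan34.1° = 60.5 + 129.7 = 190.2 kN/m
FS = 190.2 / 113.1 = 1.681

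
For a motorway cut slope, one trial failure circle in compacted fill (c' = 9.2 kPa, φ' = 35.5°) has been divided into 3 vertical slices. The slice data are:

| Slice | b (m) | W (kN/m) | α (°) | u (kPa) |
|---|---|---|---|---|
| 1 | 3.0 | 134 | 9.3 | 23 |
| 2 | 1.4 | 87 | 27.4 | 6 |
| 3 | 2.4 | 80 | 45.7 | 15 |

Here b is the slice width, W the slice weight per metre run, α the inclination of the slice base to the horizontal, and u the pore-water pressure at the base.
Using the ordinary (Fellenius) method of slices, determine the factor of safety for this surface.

Ordinary method of slices: FS = Σ[c'·Δl_i + (W_i cosα_i − u_i·Δl_i)·tanφ'] / Σ W_i sinα_i, with Δl_i = b_i / cosα_i.
Slice 1: Δl = 3.0/cos9.3° = 3.040 m; N'_1 = 134·cos9.3° − 23·3.040 = 62.3; c'Δl = 27.97; W sinα = 21.7
Slice 2: Δl = 1.4/cos27.4° = 1.577 m; N'_2 = 87·cos27.4° − 6·1.577 = 67.8; c'Δl = 14.51; W sinα = 40.0
Slice 3: Δl = 2.4/cos45.7° = 3.436 m; N'_3 = 80·cos45.7° − 15·3.436 = 4.3; c'Δl = 31.61; W sinα = 57.3
Σc'Δl = 74.1 kN/m; ΣN' = 134.4 kN/m; ΣW sinα = 118.9 kN/m
Resisting = 74.1 + 134.4·tan35.5° = 74.1 + 95.9 = 170.0 kN/m
FS = 170.0 / 118.9 = 1.429

FS = 1.43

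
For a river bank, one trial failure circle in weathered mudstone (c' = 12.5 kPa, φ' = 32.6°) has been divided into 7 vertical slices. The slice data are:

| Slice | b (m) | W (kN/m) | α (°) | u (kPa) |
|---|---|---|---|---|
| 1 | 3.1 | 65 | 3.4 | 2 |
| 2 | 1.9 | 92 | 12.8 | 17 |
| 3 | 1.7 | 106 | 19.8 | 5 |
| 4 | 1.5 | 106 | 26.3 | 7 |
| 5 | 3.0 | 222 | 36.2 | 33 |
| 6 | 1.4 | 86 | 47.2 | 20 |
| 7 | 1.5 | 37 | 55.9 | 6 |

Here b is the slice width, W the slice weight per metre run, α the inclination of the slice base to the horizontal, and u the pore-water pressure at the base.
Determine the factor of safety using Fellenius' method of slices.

Ordinary method of slices: FS = Σ[c'·Δl_i + (W_i cosα_i − u_i·Δl_i)·tanφ'] / Σ W_i sinα_i, with Δl_i = b_i / cosα_i.
Slice 1: Δl = 3.1/cos3.4° = 3.105 m; N'_1 = 65·cos3.4° − 2·3.105 = 58.7; c'Δl = 38.82; W sinα = 3.9
Slice 2: Δl = 1.9/cos12.8° = 1.948 m; N'_2 = 92·cos12.8° − 17·1.948 = 56.6; c'Δl = 24.36; W sinα = 20.4
Slice 3: Δl = 1.7/cos19.8° = 1.807 m; N'_3 = 106·cos19.8° − 5·1.807 = 90.7; c'Δl = 22.59; W sinα = 35.9
Slice 4: Δl = 1.5/cos26.3° = 1.673 m; N'_4 = 106·cos26.3° − 7·1.673 = 83.3; c'Δl = 20.91; W sinα = 47.0
Slice 5: Δl = 3.0/cos36.2° = 3.718 m; N'_5 = 222·cos36.2° − 33·3.718 = 56.5; c'Δl = 46.47; W sinα = 131.1
Slice 6: Δl = 1.4/cos47.2° = 2.061 m; N'_6 = 86·cos47.2° − 20·2.061 = 17.2; c'Δl = 25.76; W sinα = 63.1
Slice 7: Δl = 1.5/cos55.9° = 2.676 m; N'_7 = 37·cos55.9° − 6·2.676 = 4.7; c'Δl = 33.44; W sinα = 30.6
Σc'Δl = 212.3 kN/m; ΣN' = 367.7 kN/m; ΣW sinα = 332.0 kN/m
Resisting = 212.3 + 367.7·tan32.6° = 212.3 + 235.1 = 447.5 kN/m
FS = 447.5 / 332.0 = 1.348

FS = 1.35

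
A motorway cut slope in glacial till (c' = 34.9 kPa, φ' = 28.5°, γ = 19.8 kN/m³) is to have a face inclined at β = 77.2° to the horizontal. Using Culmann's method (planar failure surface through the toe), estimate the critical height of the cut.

Culmann's analysis gives the critical failure plane at α_cr = (β + φ')/2 = (77.2 + 28.5)/2 = 52.9°, and the critical height
H_c = (4c'/γ) · sinβ cosφ' / [1 − cos(β − φ')]
    = (4·34.9/19.8) · sin77.2°·cos28.5° / [1 − cos(48.7°)]
    = 7.051 · 0.9751·0.8788 / [1 − 0.6600]
    = 7.051 · 0.8570 / 0.3400
    = 17.77 m

H_c = 17.77 m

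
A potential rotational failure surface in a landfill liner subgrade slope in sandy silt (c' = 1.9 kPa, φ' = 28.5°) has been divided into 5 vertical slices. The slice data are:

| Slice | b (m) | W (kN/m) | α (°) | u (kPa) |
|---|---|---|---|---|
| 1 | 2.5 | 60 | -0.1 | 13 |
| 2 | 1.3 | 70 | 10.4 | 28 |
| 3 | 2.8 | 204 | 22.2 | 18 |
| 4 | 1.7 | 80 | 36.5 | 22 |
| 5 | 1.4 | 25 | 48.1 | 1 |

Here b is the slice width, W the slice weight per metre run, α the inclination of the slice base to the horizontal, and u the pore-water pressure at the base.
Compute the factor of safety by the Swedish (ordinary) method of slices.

Ordinary method of slices: FS = Σ[c'·Δl_i + (W_i cosα_i − u_i·Δl_i)·tanφ'] / Σ W_i sinα_i, with Δl_i = b_i / cosα_i.
Slice 1: Δl = 2.5/cos(-0.1°) = 2.500 m; N'_1 = 60·cos(-0.1°) − 13·2.500 = 27.5; c'Δl = 4.75; W sinα = -0.1
Slice 2: Δl = 1.3/cos10.4° = 1.322 m; N'_2 = 70·cos10.4° − 28·1.322 = 31.8; c'Δl = 2.51; W sinα = 12.6
Slice 3: Δl = 2.8/cos22.2° = 3.024 m; N'_3 = 204·cos22.2° − 18·3.024 = 134.4; c'Δl = 5.75; W sinα = 77.1
Slice 4: Δl = 1.7/cos36.5° = 2.115 m; N'_4 = 80·cos36.5° − 22·2.115 = 17.8; c'Δl = 4.02; W sinα = 47.6
Slice 5: Δl = 1.4/cos48.1° = 2.096 m; N'_5 = 25·cos48.1° − 1·2.096 = 14.6; c'Δl = 3.98; W sinα = 18.6
Σc'Δl = 21.0 kN/m; ΣN' = 226.2 kN/m; ΣW sinα = 155.8 kN/m
Resisting = 21.0 + 226.2·tan28.5° = 21.0 + 122.8 = 143.8 kN/m
FS = 143.8 / 155.8 = 0.923

FS = 0.92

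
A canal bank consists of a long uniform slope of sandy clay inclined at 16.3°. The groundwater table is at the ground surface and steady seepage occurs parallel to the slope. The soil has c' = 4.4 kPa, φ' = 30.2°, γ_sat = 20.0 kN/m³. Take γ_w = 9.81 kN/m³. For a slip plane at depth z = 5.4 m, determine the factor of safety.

FS = 1.17

With seepage parallel to the slope and the water table at the surface, the effective normal stress on the slip plane uses the buoyant unit weight γ' = γ_sat − γ_w while the driving shear stress uses γ_sat:
FS = [c' + γ' z cos²β tanφ'] / [γ_sat z sinβ cosβ]
γ' = 20.0 − 9.81 = 10.19 kN/m³
Numerator = 4.4 + 10.19·5.4·cos²16.3°·tan30.2° = 4.4 + 10.19·5.4·0.9212·0.5820 = 33.903 kPa
Denominator = 20.0·5.4·sin16.3°·cos16.3° = 20.0·5.4·0.2807·0.9598 = 29.094 kPa
FS = 33.903 / 29.094 = 1.165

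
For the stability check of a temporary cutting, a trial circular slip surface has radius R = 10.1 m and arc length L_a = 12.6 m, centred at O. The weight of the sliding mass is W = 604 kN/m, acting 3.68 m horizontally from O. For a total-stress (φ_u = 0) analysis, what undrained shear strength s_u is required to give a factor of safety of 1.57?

s_u = 27.4 kPa

FS = s_u·L_a·R / (W·d), so s_u = FS·W·d / (L_a·R).
s_u = 1.57·604·3.68 / (12.60·10.1) = 3489.7 / 127.26 = 27.42 kPa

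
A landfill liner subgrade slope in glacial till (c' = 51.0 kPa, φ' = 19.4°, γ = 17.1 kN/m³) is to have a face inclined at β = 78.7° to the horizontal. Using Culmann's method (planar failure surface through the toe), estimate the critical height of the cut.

H_c = 22.54 m

Culmann's analysis gives the critical failure plane at α_cr = (β + φ')/2 = (78.7 + 19.4)/2 = 49.0°, and the critical height
H_c = (4c'/γ) · sinβ cosφ' / [1 − cos(β − φ')]
    = (4·51.0/17.1) · sin78.7°·cos19.4° / [1 − cos(59.3°)]
    = 11.930 · 0.9806·0.9432 / [1 − 0.5105]
    = 11.930 · 0.9249 / 0.4895
    = 22.54 m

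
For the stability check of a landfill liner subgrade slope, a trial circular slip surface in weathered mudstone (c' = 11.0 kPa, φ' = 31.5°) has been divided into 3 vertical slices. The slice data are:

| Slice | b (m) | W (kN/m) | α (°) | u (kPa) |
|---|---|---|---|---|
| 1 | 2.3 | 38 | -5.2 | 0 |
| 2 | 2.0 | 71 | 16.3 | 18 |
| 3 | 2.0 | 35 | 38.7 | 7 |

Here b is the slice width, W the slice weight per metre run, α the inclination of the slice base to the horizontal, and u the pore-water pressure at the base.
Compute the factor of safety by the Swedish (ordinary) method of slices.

FS = 3.24

Ordinary method of slices: FS = Σ[c'·Δl_i + (W_i cosα_i − u_i·Δl_i)·tanφ'] / Σ W_i sinα_i, with Δl_i = b_i / cosα_i.
Slice 1: Δl = 2.3/cos(-5.2°) = 2.310 m; N'_1 = 38·cos(-5.2°) − 0·2.310 = 37.8; c'Δl = 25.40; W sinα = -3.4
Slice 2: Δl = 2.0/cos16.3° = 2.084 m; N'_2 = 71·cos16.3° − 18·2.084 = 30.6; c'Δl = 22.92; W sinα = 19.9
Slice 3: Δl = 2.0/cos38.7° = 2.563 m; N'_3 = 35·cos38.7° − 7·2.563 = 9.4; c'Δl = 28.19; W sinα = 21.9
Σc'Δl = 76.5 kN/m; ΣN' = 77.9 kN/m; ΣW sinα = 38.4 kN/m
Resisting = 76.5 + 77.9·tan31.5° = 76.5 + 47.7 = 124.2 kN/m
FS = 124.2 / 38.4 = 3.238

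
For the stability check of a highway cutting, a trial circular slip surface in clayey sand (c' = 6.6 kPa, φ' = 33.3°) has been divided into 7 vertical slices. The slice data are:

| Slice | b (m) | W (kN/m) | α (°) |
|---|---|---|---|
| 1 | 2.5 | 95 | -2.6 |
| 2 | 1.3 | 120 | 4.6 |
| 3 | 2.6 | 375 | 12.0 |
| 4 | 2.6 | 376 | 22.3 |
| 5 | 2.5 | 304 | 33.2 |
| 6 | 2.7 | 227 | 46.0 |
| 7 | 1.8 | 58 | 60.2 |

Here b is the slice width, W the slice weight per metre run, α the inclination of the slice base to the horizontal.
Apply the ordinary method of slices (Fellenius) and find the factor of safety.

Ordinary method of slices: FS = Σ[c'·Δl_i + (W_i cosα_i)·tanφ'] / Σ W_i sinα_i, with Δl_i = b_i / cosα_i.
Slice 1: Δl = 2.5/cos(-2.6°) = 2.503 m; N'_1 = 95·cos(-2.6°) = 94.9; c'Δl = 16.52; W sinα = -4.3
Slice 2: Δl = 1.3/cos4.6° = 1.304 m; N'_2 = 120·cos4.6° = 119.6; c'Δl = 8.61; W sinα = 9.6
Slice 3: Δl = 2.6/cos12.0° = 2.658 m; N'_3 = 375·cos12.0° = 366.8; c'Δl = 17.54; W sinα = 78.0
Slice 4: Δl = 2.6/cos22.3° = 2.810 m; N'_4 = 376·cos22.3° = 347.9; c'Δl = 18.55; W sinα = 142.7
Slice 5: Δl = 2.5/cos33.2° = 2.988 m; N'_5 = 304·cos33.2° = 254.4; c'Δl = 19.72; W sinα = 166.5
Slice 6: Δl = 2.7/cos46.0° = 3.887 m; N'_6 = 227·cos46.0° = 157.7; c'Δl = 25.65; W sinα = 163.3
Slice 7: Δl = 1.8/cos60.2° = 3.622 m; N'_7 = 58·cos60.2° = 28.8; c'Δl = 23.90; W sinα = 50.3
Σc'Δl = 130.5 kN/m; ΣN' = 1370.1 kN/m; ΣW sinα = 606.0 kN/m
Resisting = 130.5 + 1370.1·tan33.3° = 130.5 + 900.0 = 1030.5 kN/m
FS = 1030.5 / 606.0 = 1.700

FS = 1.70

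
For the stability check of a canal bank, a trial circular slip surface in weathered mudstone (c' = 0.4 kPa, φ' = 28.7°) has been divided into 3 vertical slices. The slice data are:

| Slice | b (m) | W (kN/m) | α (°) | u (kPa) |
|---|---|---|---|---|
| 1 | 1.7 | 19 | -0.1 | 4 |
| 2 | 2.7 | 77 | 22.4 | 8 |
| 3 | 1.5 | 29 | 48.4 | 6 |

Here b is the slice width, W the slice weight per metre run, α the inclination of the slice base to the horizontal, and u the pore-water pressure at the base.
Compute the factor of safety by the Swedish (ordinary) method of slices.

Ordinary method of slices: FS = Σ[c'·Δl_i + (W_i cosα_i − u_i·Δl_i)·tanφ'] / Σ W_i sinα_i, with Δl_i = b_i / cosα_i.
Slice 1: Δl = 1.7/cos(-0.1°) = 1.700 m; N'_1 = 19·cos(-0.1°) − 4·1.700 = 12.2; c'Δl = 0.68; W sinα = -0.0
Slice 2: Δl = 2.7/cos22.4° = 2.920 m; N'_2 = 77·cos22.4° − 8·2.920 = 47.8; c'Δl = 1.17; W sinα = 29.3
Slice 3: Δl = 1.5/cos48.4° = 2.259 m; N'_3 = 29·cos48.4° − 6·2.259 = 5.7; c'Δl = 0.90; W sinα = 21.7
Σc'Δl = 2.8 kN/m; ΣN' = 65.7 kN/m; ΣW sinα = 51.0 kN/m
Resisting = 2.8 + 65.7·tan28.7° = 2.8 + 36.0 = 38.7 kN/m
FS = 38.7 / 51.0 = 0.760

FS = 0.76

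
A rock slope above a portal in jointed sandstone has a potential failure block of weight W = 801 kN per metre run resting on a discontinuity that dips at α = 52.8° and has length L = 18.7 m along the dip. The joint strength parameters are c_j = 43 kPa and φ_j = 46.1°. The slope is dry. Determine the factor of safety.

FS = 2.05

Resolving the block weight along and normal to the plane and applying the Mohr–Coulomb strength on the joint:
N' = W cosα = 801·cos52.8° = 484.3 kN/m
Driving force T = W sinα = 801·sin52.8° = 638.0 kN/m
Resisting force R = c_j·L + N'·tanφ_j = 43·18.7 + 484.3·tan46.1° = 804.1 + 503.2 = 1307.3 kN/m
FS = R / T = 1307.3 / 638.0 = 2.049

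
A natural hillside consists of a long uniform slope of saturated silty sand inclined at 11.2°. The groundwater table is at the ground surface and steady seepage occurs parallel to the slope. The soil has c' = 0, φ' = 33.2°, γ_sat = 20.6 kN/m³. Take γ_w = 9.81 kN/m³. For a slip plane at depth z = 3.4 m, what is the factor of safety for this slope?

FS = 1.73

With seepage parallel to the slope and the water table at the surface, the effective normal stress on the slip plane uses the buoyant unit weight γ' = γ_sat − γ_w while the driving shear stress uses γ_sat:
FS = [c' + γ' z cos²β tanφ'] / [γ_sat z sinβ cosβ]
(For c' = 0 this reduces to FS = (γ'/γ_sat)·tanφ'/tanβ.)
γ' = 20.6 − 9.81 = 10.79 kN/m³
Numerator = 0.0 + 10.79·3.4·cos²11.2°·tan33.2° = 0.0 + 10.79·3.4·0.9623·0.6544 = 23.101 kPa
Denominator = 20.6·3.4·sin11.2°·cos11.2° = 20.6·3.4·0.1942·0.9810 = 13.345 kPa
FS = 23.101 / 13.345 = 1.731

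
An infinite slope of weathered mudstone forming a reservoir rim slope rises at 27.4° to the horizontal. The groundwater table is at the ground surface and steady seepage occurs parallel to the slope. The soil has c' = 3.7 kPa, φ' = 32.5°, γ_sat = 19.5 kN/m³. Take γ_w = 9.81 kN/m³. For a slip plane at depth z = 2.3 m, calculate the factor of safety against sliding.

With seepage parallel to the slope and the water table at the surface, the effective normal stress on the slip plane uses the buoyant unit weight γ' = γ_sat − γ_w while the driving shear stress uses γ_sat:
FS = [c' + γ' z cos²β tanφ'] / [γ_sat z sinβ cosβ]
γ' = 19.5 − 9.81 = 9.69 kN/m³
Numerator = 3.7 + 9.69·2.3·cos²27.4°·tan32.5° = 3.7 + 9.69·2.3·0.7882·0.6371 = 14.891 kPa
Denominator = 19.5·2.3·sin27.4°·cos27.4° = 19.5·2.3·0.4602·0.8878 = 18.324 kPa
FS = 14.891 / 18.324 = 0.813

FS = 0.81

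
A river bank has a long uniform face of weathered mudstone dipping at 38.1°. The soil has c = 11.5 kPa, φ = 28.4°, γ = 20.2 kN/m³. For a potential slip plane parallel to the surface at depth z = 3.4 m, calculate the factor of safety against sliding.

For an infinite slope with a slip plane parallel to the surface (no pore pressure): FS = [c + γz cos²β tanφ] / [γz sinβ cosβ].
γz = 20.2·3.4 = 68.68 kN/m²
Numerator = 11.5 + 68.68·cos²38.1°·tan28.4° = 11.5 + 68.68·0.6193·0.5407 = 34.497 kPa
Denominator = 68.68·sin38.1°·cos38.1° = 68.68·0.6170·0.7869 = 33.349 kPa
FS = 34.497 / 33.349 = 1.034

FS = 1.03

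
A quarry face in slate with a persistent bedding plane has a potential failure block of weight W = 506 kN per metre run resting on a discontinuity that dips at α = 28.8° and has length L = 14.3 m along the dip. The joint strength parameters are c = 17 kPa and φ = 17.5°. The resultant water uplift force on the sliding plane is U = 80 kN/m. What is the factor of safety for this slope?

Resolving the block weight along and normal to the plane and applying the Mohr–Coulomb strength on the joint:
N' = W cosα − U = 506·cos28.8° − 80 = 363.4 kN/m
Driving force T = W sinα = 506·sin28.8° = 243.8 kN/m
Resisting force R = c·L + N'·tanφ = 17·14.3 + 363.4·tan17.5° = 243.1 + 114.6 = 357.7 kN/m
FS = R / T = 357.7 / 243.8 = 1.467

FS = 1.47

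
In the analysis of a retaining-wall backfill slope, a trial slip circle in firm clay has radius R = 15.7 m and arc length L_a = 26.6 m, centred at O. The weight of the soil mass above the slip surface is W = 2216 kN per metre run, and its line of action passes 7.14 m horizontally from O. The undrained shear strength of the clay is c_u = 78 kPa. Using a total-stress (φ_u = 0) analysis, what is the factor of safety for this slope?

FS = 2.06

Taking moments about the centre O, the resisting moment is provided by the undrained shear strength acting along the arc:
M_R = c_u·L_a·R = 78·26.60·15.7 = 32574.4 kN·m/m
M_D = W·d = 2216·7.14 = 15822.2 kN·m/m
FS = M_R / M_D = 32574.4 / 15822.2 = 2.059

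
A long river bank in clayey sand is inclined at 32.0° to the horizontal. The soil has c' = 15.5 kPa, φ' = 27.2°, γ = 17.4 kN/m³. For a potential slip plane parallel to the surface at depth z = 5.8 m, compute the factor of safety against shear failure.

For an infinite slope with a slip plane parallel to the surface (no pore pressure): FS = [c' + γz cos²β tanφ'] / [γz sinβ cosβ].
γz = 17.4·5.8 = 100.92 kN/m²
Numerator = 15.5 + 100.92·cos²32.0°·tan27.2° = 15.5 + 100.92·0.7192·0.5139 = 52.801 kPa
Denominator = 100.92·sin32.0°·cos32.0° = 100.92·0.5299·0.8480 = 45.353 kPa
FS = 52.801 / 45.353 = 1.164

FS = 1.16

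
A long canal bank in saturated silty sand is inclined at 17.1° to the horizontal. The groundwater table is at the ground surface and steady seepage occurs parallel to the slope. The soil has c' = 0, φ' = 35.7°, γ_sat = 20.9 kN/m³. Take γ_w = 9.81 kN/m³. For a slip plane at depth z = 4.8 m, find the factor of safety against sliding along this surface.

FS = 1.24

With seepage parallel to the slope and the water table at the surface, the effective normal stress on the slip plane uses the buoyant unit weight γ' = γ_sat − γ_w while the driving shear stress uses γ_sat:
FS = [c' + γ' z cos²β tanφ'] / [γ_sat z sinβ cosβ]
(For c' = 0 this reduces to FS = (γ'/γ_sat)·tanφ'/tanβ.)
γ' = 20.9 − 9.81 = 11.09 kN/m³
Numerator = 0.0 + 11.09·4.8·cos²17.1°·tan35.7° = 0.0 + 11.09·4.8·0.9135·0.7186 = 34.944 kPa
Denominator = 20.9·4.8·sin17.1°·cos17.1° = 20.9·4.8·0.2940·0.9558 = 28.194 kPa
FS = 34.944 / 28.194 = 1.239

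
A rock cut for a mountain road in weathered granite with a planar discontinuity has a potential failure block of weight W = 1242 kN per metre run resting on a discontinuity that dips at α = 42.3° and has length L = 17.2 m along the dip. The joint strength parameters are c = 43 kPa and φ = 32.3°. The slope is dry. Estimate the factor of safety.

Resolving the block weight along and normal to the plane and applying the Mohr–Coulomb strength on the joint:
N' = W cosα = 1242·cos42.3° = 918.6 kN/m
Driving force T = W sinα = 1242·sin42.3° = 835.9 kN/m
Resisting force R = c·L + N'·tanφ = 43·17.2 + 918.6·tan32.3° = 739.6 + 580.7 = 1320.3 kN/m
FS = R / T = 1320.3 / 835.9 = 1.580

FS = 1.58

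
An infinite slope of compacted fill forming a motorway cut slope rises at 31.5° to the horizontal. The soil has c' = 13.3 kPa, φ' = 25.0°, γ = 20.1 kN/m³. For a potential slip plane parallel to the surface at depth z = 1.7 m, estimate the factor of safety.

For an infinite slope with a slip plane parallel to the surface (no pore pressure): FS = [c' + γz cos²β tanφ'] / [γz sinβ cosβ].
γz = 20.1·1.7 = 34.17 kN/m²
Numerator = 13.3 + 34.17·cos²31.5°·tan25.0° = 13.3 + 34.17·0.7270·0.4663 = 24.884 kPa
Denominator = 34.17·sin31.5°·cos31.5° = 34.17·0.5225·0.8526 = 15.223 kPa
FS = 24.884 / 15.223 = 1.635

FS = 1.63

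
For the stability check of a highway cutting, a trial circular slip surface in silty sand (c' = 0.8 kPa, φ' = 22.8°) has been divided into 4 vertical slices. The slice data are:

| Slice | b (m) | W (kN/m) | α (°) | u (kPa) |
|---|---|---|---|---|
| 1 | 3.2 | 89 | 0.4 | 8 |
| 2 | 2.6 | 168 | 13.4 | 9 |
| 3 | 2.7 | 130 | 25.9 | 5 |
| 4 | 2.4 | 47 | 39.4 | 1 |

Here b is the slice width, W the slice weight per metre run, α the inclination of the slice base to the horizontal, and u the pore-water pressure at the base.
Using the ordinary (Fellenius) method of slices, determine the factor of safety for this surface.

FS = 1.20

Ordinary method of slices: FS = Σ[c'·Δl_i + (W_i cosα_i − u_i·Δl_i)·tanφ'] / Σ W_i sinα_i, with Δl_i = b_i / cosα_i.
Slice 1: Δl = 3.2/cos0.4° = 3.200 m; N'_1 = 89·cos0.4° − 8·3.200 = 63.4; c'Δl = 2.56; W sinα = 0.6
Slice 2: Δl = 2.6/cos13.4° = 2.673 m; N'_2 = 168·cos13.4° − 9·2.673 = 139.4; c'Δl = 2.14; W sinα = 38.9
Slice 3: Δl = 2.7/cos25.9° = 3.001 m; N'_3 = 130·cos25.9° − 5·3.001 = 101.9; c'Δl = 2.40; W sinα = 56.8
Slice 4: Δl = 2.4/cos39.4° = 3.106 m; N'_4 = 47·cos39.4° − 1·3.106 = 33.2; c'Δl = 2.48; W sinα = 29.8
Σc'Δl = 9.6 kN/m; ΣN' = 337.9 kN/m; ΣW sinα = 126.2 kN/m
Resisting = 9.6 + 337.9·tan22.8° = 9.6 + 142.0 = 151.6 kN/m
FS = 151.6 / 126.2 = 1.202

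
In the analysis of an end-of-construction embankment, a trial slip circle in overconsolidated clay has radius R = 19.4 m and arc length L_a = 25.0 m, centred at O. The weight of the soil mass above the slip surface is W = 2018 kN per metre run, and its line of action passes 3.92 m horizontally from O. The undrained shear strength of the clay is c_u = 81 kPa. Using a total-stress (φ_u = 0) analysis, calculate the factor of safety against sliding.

FS = 4.97

Taking moments about the centre O, the resisting moment is provided by the undrained shear strength acting along the arc:
M_R = c_u·L_a·R = 81·25.00·19.4 = 39285.0 kN·m/m
M_D = W·d = 2018·3.92 = 7910.6 kN·m/m
FS = M_R / M_D = 39285.0 / 7910.6 = 4.966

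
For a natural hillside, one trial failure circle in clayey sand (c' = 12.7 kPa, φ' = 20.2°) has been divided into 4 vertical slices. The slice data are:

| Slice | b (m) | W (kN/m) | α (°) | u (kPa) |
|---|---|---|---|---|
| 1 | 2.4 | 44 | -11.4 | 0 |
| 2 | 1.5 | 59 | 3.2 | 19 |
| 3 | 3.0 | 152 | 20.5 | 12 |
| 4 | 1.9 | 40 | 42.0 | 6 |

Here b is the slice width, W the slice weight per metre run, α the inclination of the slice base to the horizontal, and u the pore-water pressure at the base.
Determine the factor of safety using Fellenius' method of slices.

Ordinary method of slices: FS = Σ[c'·Δl_i + (W_i cosα_i − u_i·Δl_i)·tanφ'] / Σ W_i sinα_i, with Δl_i = b_i / cosα_i.
Slice 1: Δl = 2.4/cos(-11.4°) = 2.448 m; N'_1 = 44·cos(-11.4°) − 0·2.448 = 43.1; c'Δl = 31.09; W sinα = -8.7
Slice 2: Δl = 1.5/cos3.2° = 1.502 m; N'_2 = 59·cos3.2° − 19·1.502 = 30.4; c'Δl = 19.08; W sinα = 3.3
Slice 3: Δl = 3.0/cos20.5° = 3.203 m; N'_3 = 152·cos20.5° − 12·3.203 = 103.9; c'Δl = 40.68; W sinα = 53.2
Slice 4: Δl = 1.9/cos42.0° = 2.557 m; N'_4 = 40·cos42.0° − 6·2.557 = 14.4; c'Δl = 32.47; W sinα = 26.8
Σc'Δl = 123.3 kN/m; ΣN' = 191.8 kN/m; ΣW sinα = 74.6 kN/m
Resisting = 123.3 + 191.8·tan20.2° = 123.3 + 70.6 = 193.9 kN/m
FS = 193.9 / 74.6 = 2.599

FS = 2.60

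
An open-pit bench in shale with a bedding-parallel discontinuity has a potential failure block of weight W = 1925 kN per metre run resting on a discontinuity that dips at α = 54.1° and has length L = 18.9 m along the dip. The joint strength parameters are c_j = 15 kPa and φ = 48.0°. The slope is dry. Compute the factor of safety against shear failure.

Resolving the block weight along and normal to the plane and applying the Mohr–Coulomb strength on the joint:
N' = W cosα = 1925·cos54.1° = 1128.8 kN/m
Driving force T = W sinα = 1925·sin54.1° = 1559.3 kN/m
Resisting force R = c_j·L + N'·tanφ = 15·18.9 + 1128.8·tan48.0° = 283.5 + 1253.6 = 1537.1 kN/m
FS = R / T = 1537.1 / 1559.3 = 0.986

FS = 0.99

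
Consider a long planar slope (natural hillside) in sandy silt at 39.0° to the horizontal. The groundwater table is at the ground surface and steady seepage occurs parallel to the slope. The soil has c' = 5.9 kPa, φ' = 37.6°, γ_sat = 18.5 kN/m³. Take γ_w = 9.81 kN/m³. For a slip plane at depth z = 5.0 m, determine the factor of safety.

FS = 0.58

With seepage parallel to the slope and the water table at the surface, the effective normal stress on the slip plane uses the buoyant unit weight γ' = γ_sat − γ_w while the driving shear stress uses γ_sat:
FS = [c' + γ' z cos²β tanφ'] / [γ_sat z sinβ cosβ]
γ' = 18.5 − 9.81 = 8.69 kN/m³
Numerator = 5.9 + 8.69·5.0·cos²39.0°·tan37.6° = 5.9 + 8.69·5.0·0.6040·0.7701 = 26.109 kPa
Denominator = 18.5·5.0·sin39.0°·cos39.0° = 18.5·5.0·0.6293·0.7771 = 45.239 kPa
FS = 26.109 / 45.239 = 0.577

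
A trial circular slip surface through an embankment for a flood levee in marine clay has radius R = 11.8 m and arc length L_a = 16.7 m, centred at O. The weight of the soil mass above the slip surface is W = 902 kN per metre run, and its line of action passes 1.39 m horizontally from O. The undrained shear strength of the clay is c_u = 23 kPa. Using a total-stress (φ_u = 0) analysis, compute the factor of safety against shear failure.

Taking moments about the centre O, the resisting moment is provided by the undrained shear strength acting along the arc:
M_R = c_u·L_a·R = 23·16.70·11.8 = 4532.4 kN·m/m
M_D = W·d = 902·1.39 = 1253.8 kN·m/m
FS = M_R / M_D = 4532.4 / 1253.8 = 3.615

FS = 3.61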